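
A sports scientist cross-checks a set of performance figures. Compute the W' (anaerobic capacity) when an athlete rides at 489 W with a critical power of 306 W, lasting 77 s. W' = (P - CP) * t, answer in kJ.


Above-CP power = 183 W
Duration = 77 s
W' = 183 * 77 = 14091 J
Convert: 14091 / 1000 = 14.091 kJ

14.091 kJ


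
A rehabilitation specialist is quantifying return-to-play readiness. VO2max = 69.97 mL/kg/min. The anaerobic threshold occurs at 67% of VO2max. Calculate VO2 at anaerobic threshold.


AT fraction = 67 / 100 = 0.67
AT VO2 = 69.97 * 0.67
= 46.88 mL/kg/min

46.88 mL/kg/min


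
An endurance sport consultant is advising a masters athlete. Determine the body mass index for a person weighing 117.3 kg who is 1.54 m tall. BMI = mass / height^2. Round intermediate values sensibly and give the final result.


BMI = mass / height^2
= 117.3 / 1.54^2
= 117.3 / 2.3716
= 49.46 kg/m^2

49.46 kg/m^2


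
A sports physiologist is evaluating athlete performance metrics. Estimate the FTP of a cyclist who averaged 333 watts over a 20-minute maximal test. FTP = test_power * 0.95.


FTP = 333 * 0.95 = 316.35 W

316.35 W


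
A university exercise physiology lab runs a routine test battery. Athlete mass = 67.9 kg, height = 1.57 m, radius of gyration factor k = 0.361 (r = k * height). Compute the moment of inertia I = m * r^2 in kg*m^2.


r = k * height = 0.361 * 1.57 = 0.56677 m
r^2 = 0.56677^2 = 0.321228
I = 67.9 * 0.321228 = 21.811 kg*m^2

21.811 kg*m^2


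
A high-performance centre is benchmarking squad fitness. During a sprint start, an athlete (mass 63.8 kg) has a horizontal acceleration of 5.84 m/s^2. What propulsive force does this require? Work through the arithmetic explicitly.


Propulsive force = mass * acceleration
= 63.8 kg * 5.84 m/s^2
= 372.59 N

372.59 N


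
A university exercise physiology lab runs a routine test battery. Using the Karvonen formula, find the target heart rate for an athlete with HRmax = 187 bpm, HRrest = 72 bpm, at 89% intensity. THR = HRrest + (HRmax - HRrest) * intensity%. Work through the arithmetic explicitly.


HRR = 187 - 72 = 115
THR = 72 + 115 * 0.89
= 72 + 102.35
= 174.35 bpm

174.35 bpm


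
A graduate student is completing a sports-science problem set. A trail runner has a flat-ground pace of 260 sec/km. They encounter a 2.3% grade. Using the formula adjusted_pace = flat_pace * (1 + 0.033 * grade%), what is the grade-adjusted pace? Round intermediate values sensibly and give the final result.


Grade factor = 1 + 0.033 * 2.3 = 1.0759
Adjusted = 260 * 1.0759 = 279.73 sec/km

279.73 s/km


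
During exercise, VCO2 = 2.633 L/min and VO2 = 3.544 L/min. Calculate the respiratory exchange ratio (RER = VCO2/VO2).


RER = VCO2 / VO2
= 2.633 / 3.544
= 0.7429

0.7429


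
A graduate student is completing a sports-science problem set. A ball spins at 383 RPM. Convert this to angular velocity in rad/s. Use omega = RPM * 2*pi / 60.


omega = 383 * 2 * pi / 60
= 383 * 6.28318531 / 60
= 2406.46 / 60
= 40.108 rad/s

40.108 rad/s


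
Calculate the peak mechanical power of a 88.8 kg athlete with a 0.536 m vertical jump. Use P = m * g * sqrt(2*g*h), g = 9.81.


First, sqrt(2gh) = sqrt(2 * 9.81 * 0.536)
= sqrt(10.51632) = 3.242888 m/s
Power = 88.8 * 9.81 * 3.242888 = 2824.97 W

2824.97 W


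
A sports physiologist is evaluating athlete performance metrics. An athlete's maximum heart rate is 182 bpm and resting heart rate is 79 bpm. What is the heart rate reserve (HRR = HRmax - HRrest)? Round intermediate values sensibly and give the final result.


HRR = HRmax - HRrest
= 182 - 79
= 103 bpm

103 bpm


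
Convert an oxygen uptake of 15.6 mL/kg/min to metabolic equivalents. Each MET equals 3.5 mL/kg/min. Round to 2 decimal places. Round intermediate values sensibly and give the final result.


One MET = 3.5 mL/kg/min
Number of METs = 15.6 / 3.5
= 4.46 METs

4.46 METs


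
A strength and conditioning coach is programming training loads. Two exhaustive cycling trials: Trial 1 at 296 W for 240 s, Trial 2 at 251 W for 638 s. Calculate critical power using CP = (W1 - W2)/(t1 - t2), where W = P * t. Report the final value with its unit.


W1 = 296 * 240 = 71040 J
W2 = 251 * 638 = 160138 J
CP = (71040 - 160138) / (240 - 638)
= -89098 / -398
= 223.86 W

223.86 W


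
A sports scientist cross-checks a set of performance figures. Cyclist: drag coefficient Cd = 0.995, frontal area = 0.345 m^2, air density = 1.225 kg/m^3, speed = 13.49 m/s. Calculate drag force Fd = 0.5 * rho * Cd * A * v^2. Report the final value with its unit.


v^2 = 13.49^2 = 181.9801
Fd = 0.5 * 1.225 * 0.995 * 0.345 * 181.9801
= 38.262 N

38.262 N


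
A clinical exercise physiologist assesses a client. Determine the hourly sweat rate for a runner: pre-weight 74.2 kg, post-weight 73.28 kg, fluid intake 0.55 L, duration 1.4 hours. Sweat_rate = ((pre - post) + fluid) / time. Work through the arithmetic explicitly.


Mass lost = 74.2 - 73.28 = 0.92 kg
Add fluid consumed: 0.92 + 0.55 = 1.47 L total sweat
Sweat rate = 1.47 / 1.4 = 1.05 L/h

1.05 L/h


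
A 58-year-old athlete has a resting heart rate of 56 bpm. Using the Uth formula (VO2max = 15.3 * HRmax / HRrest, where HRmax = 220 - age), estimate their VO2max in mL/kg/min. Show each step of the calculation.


HRmax = 220 - 58 = 162 bpm
Ratio = HRmax / HRrest = 162 / 56 = 2.8929
VO2max = 15.3 * 2.8929 = 44.26 mL/kg/min

44.26 mL/kg/min


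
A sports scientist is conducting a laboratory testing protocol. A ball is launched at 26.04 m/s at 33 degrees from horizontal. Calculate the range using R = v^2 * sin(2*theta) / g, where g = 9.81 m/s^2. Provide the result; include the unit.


sin(2 * 33) = sin(66) = 0.913545
v^2 = 26.04^2 = 678.0816
R = 678.0816 * 0.913545 / 9.81
= 63.146 m

63.146 m


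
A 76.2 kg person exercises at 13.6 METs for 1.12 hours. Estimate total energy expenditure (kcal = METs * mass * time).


Energy = METs * mass(kg) * time(h)
= 13.6 * 76.2 * 1.12
= 1160.68 kcal

1160.68 kcal


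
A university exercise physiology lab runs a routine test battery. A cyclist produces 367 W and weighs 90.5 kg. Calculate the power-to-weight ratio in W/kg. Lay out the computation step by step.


P/W = power / mass
= 367 / 90.5
= 4.055 W/kg

4.055 W/kg


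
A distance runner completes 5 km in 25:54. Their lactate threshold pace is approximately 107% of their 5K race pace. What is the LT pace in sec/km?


Convert to seconds: 25 min 54 s = 1554 s
Pace per km = 1554 / 5 = 310.8 s/km
LT pace = 310.8 * 1.07 = 332.56 s/km

332.56 s/km


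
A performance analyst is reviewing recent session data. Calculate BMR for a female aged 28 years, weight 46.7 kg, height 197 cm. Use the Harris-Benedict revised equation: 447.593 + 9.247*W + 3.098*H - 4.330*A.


Substituting values:
W term = 9.247 * 46.7 = 431.8349
H term = 3.098 * 197 = 610.306
A term = 4.330 * 28 = 121.24
BMR = 1368.49 kcal/day

1368.49 kcal/day


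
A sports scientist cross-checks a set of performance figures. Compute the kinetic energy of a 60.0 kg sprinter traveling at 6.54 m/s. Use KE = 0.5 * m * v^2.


Velocity squared = 42.7716
KE = 0.5 * 60.0 * 42.7716 = 1283.15 J

1283.15 J


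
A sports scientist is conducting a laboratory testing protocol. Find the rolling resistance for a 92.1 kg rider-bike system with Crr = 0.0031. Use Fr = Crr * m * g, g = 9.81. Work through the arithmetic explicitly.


m * g = 92.1 * 9.81 = 903.501 N
Fr = 0.0031 * 903.501 = 2.801 N

2.801 N


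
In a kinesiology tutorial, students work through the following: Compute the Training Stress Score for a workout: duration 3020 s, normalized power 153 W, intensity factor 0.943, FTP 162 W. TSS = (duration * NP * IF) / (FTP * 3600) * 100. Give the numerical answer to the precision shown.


Product = 3020 * 153 * 0.943 = 435722.58
Base = 162 * 3600 = 583200
TSS = 435722.58 / 583200 * 100 = 74.71

74.71 TSS


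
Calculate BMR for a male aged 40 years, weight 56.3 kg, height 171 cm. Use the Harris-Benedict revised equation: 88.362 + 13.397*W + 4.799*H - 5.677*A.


Substituting values:
W term = 13.397 * 56.3 = 754.2511
H term = 4.799 * 171 = 820.629
A term = 5.677 * 40 = 227.08
BMR = 1436.16 kcal/day

1436.16 kcal/day


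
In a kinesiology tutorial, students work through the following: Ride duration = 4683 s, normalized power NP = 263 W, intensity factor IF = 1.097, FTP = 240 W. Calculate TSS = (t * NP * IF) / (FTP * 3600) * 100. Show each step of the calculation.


Numerator = 4683 * 263 * 1.097 = 1351097.013
Denominator = 240 * 3600 = 864000
TSS = 1351097.013 / 864000 * 100
= 156.38

156.38 TSS


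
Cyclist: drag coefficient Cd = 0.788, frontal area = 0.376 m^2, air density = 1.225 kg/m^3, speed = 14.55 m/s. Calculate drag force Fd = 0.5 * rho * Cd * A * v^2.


v^2 = 14.55^2 = 211.7025
Fd = 0.5 * 1.225 * 0.788 * 0.376 * 211.7025
= 38.419 N

38.419 N


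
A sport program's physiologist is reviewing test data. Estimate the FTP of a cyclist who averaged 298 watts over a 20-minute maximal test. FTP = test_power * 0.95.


FTP = 298 * 0.95 = 283.1 W

283.1 W


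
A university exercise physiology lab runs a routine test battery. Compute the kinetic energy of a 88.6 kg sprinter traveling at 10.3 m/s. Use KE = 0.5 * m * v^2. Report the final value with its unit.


Velocity squared = 106.09
KE = 0.5 * 88.6 * 106.09 = 4699.79 J

4699.79 J


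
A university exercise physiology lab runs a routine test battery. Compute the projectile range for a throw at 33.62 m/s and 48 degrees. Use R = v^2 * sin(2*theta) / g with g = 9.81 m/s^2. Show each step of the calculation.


Two times the angle = 96 degrees
sin(96) = 0.994522
R = 1130.3044 * 0.994522 / 9.81 = 114.588 m

114.588 m


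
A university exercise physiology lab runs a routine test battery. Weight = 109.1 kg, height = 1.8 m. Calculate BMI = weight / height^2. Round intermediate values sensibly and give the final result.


height^2 = 1.8^2 = 3.24
BMI = 109.1 / 3.24 = 33.67 kg/m^2

33.67 kg/m^2


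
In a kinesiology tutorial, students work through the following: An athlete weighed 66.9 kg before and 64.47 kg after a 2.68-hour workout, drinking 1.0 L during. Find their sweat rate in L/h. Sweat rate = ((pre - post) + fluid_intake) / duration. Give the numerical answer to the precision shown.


Body mass change = 2.43 kg
Total sweat loss = 2.43 + 1.0 = 3.43 L
Rate = 3.43 / 2.68 = 1.28 L/h

1.28 L/h


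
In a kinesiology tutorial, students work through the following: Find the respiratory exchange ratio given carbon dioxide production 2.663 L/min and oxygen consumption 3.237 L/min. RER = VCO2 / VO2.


VCO2 = 2.663 L/min
VO2 = 3.237 L/min
RER = 2.663 / 3.237 = 0.8227

0.8227


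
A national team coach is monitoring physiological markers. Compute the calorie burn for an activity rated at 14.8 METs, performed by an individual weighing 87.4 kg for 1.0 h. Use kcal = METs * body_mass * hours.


Product of METs and mass = 14.8 * 87.4 = 1293.52
Total kcal = 1293.52 * 1.0 = 1293.52 kcal

1293.52 kcal


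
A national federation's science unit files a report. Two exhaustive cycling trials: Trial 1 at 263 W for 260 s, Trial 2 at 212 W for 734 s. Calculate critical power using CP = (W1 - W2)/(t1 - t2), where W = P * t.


W1 = 263 * 260 = 68380 J
W2 = 212 * 734 = 155608 J
CP = (68380 - 155608) / (260 - 734)
= -87228 / -474
= 184.03 W

184.03 W


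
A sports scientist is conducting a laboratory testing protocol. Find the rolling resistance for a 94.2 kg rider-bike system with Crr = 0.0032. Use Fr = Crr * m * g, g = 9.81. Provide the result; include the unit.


m * g = 94.2 * 9.81 = 924.102 N
Fr = 0.0032 * 924.102 = 2.957 N

2.957 N


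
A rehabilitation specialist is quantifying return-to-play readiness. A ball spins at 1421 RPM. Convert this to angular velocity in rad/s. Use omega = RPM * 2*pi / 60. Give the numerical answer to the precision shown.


omega = 1421 * 2 * pi / 60
= 1421 * 6.28318531 / 60
= 8928.406 / 60
= 148.807 rad/s

148.807 rad/s


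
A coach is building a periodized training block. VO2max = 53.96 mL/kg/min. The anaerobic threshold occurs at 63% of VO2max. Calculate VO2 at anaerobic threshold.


AT fraction = 63 / 100 = 0.63
AT VO2 = 53.96 * 0.63
= 33.99 mL/kg/min

33.99 mL/kg/min


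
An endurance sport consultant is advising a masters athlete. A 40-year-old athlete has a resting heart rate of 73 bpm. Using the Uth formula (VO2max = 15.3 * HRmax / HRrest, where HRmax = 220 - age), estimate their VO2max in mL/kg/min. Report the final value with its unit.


HRmax = 220 - 40 = 180 bpm
Ratio = HRmax / HRrest = 180 / 73 = 2.4658
VO2max = 15.3 * 2.4658 = 37.73 mL/kg/min

37.73 mL/kg/min


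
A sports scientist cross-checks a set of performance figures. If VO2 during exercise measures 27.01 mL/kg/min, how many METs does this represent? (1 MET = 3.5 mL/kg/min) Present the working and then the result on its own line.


METs = VO2 / 3.5 = 27.01 / 3.5 = 7.72

7.72 METs


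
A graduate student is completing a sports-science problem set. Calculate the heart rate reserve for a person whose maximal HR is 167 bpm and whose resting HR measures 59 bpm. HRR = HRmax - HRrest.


HRmax = 167 bpm
HRrest = 59 bpm
HRR = 167 - 59 = 108 bpm

108 bpm


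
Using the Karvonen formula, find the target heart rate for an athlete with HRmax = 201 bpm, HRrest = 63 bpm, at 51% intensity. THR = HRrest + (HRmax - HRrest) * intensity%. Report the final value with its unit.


HRR = 201 - 63 = 138
THR = 63 + 138 * 0.51
= 63 + 70.38
= 133.38 bpm

133.38 bpm


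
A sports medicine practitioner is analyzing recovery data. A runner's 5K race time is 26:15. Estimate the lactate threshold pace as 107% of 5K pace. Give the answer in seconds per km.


Total race time = 26*60 + 15 = 1575 seconds
5K pace = 1575 / 5 = 315.0 sec/km
LT pace = 315.0 * 1.07 = 337.05 sec/km

337.05 s/km


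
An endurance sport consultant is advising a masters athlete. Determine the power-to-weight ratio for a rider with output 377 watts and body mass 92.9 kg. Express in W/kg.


P/W = 377 / 92.9 = 4.058 W/kg

4.058 W/kg


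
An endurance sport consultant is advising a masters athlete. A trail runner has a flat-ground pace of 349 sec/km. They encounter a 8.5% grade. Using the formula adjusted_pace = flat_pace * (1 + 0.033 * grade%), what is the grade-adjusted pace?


Grade factor = 1 + 0.033 * 8.5 = 1.2805
Adjusted = 349 * 1.2805 = 446.89 sec/km

446.89 s/km


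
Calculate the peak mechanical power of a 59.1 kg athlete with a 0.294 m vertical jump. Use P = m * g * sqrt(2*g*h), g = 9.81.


First, sqrt(2gh) = sqrt(2 * 9.81 * 0.294)
= sqrt(5.76828) = 2.401724 m/s
Power = 59.1 * 9.81 * 2.401724 = 1392.45 W

1392.45 W


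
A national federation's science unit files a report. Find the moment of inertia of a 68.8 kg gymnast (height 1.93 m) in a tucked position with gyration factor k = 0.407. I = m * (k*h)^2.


Radius of gyration = 0.407 * 1.93 = 0.78551 m
I = 68.8 * 0.78551^2
= 68.8 * 0.617026
= 42.451 kg*m^2

42.451 kg*m^2


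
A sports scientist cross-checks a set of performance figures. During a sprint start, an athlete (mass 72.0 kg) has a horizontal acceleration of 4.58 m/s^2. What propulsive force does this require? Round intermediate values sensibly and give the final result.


Propulsive force = mass * acceleration
= 72.0 kg * 4.58 m/s^2
= 329.76 N

329.76 N


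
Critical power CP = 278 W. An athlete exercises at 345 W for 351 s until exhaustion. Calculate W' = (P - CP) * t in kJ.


P - CP = 345 - 278 = 67 W
W' = 67 * 351 = 23517 J
= 23517 / 1000 = 23.517 kJ

23.517 kJ


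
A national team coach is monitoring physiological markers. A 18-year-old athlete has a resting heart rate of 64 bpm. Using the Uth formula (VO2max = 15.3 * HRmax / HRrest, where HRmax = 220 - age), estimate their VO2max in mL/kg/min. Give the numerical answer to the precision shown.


HRmax = 220 - 18 = 202 bpm
Ratio = HRmax / HRrest = 202 / 64 = 3.1563
VO2max = 15.3 * 3.1563 = 48.29 mL/kg/min

48.29 mL/kg/min


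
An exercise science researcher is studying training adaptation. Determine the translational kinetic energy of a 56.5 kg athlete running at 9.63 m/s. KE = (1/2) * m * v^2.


KE = 0.5 * m * v^2
= 0.5 * 56.5 * 9.63^2
= 0.5 * 56.5 * 92.7369
= 2619.82 J

2619.82 J


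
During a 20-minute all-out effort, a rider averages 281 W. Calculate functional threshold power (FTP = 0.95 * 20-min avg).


FTP = 0.95 * 281
= 266.95 W

266.95 W


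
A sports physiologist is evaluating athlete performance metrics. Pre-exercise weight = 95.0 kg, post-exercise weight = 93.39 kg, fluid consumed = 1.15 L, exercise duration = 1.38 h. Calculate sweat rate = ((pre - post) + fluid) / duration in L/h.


Weight loss = 95.0 - 93.39 = 1.61 kg (approx L)
Total sweat = 1.61 + 1.15 = 2.76 L
Sweat rate = 2.76 / 1.38 = 2.0 L/h

2.0 L/h


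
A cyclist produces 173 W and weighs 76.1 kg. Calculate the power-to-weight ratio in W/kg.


P/W = power / mass
= 173 / 76.1
= 2.273 W/kg

2.273 W/kg


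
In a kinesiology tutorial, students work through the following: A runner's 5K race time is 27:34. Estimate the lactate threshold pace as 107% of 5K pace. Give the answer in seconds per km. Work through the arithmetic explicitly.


Total race time = 27*60 + 34 = 1654 seconds
5K pace = 1654 / 5 = 330.8 sec/km
LT pace = 330.8 * 1.07 = 353.96 sec/km

353.96 s/km


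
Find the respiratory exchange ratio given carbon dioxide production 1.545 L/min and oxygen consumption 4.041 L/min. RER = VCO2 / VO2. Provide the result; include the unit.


VCO2 = 1.545 L/min
VO2 = 4.041 L/min
RER = 1.545 / 4.041 = 0.3823

0.3823


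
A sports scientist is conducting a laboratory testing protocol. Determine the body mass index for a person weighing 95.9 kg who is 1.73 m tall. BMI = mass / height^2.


BMI = mass / height^2
= 95.9 / 1.73^2
= 95.9 / 2.9929
= 32.04 kg/m^2

32.04 kg/m^2


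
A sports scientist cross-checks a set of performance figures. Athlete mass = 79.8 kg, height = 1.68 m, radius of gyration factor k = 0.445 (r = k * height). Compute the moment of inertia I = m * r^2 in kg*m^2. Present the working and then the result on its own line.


r = k * height = 0.445 * 1.68 = 0.7476 m
r^2 = 0.7476^2 = 0.558906
I = 79.8 * 0.558906 = 44.601 kg*m^2

44.601 kg*m^2


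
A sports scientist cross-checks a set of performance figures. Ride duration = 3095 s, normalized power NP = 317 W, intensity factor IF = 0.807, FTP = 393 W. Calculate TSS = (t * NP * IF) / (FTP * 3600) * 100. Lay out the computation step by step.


Numerator = 3095 * 317 * 0.807 = 791759.805
Denominator = 393 * 3600 = 1414800
TSS = 791759.805 / 1414800 * 100
= 55.96

55.96 TSS


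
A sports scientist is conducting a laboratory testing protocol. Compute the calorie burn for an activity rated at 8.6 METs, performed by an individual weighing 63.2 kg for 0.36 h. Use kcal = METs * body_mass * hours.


Product of METs and mass = 8.6 * 63.2 = 543.52
Total kcal = 543.52 * 0.36 = 195.67 kcal

195.67 kcal


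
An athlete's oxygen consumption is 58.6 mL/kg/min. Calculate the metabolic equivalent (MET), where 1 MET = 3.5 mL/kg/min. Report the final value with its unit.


MET = VO2 / 3.5
= 58.6 / 3.5
= 16.74 METs

16.74 METs


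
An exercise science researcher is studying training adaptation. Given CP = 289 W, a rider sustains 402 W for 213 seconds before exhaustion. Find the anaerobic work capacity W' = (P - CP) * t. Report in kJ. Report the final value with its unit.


Excess power = 402 - 289 = 113 W
Work above CP = 113 * 213 = 24069 J
W' = 24.069 kJ

24.069 kJ


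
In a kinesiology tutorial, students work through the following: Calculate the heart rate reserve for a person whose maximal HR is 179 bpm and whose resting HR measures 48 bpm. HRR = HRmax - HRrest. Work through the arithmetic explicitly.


HRmax = 179 bpm
HRrest = 48 bpm
HRR = 179 - 48 = 131 bpm

131 bpm


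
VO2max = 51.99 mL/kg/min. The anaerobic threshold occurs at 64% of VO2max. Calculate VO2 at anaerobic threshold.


AT fraction = 64 / 100 = 0.64
AT VO2 = 51.99 * 0.64
= 33.27 mL/kg/min

33.27 mL/kg/min


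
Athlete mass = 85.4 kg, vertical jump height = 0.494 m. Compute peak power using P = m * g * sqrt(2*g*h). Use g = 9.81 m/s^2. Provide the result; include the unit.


sqrt(2 * 9.81 * 0.494) = sqrt(9.69228) = 3.113243 m/s
P = 85.4 * 9.81 * 3.113243
= 2608.19 W

2608.19 W


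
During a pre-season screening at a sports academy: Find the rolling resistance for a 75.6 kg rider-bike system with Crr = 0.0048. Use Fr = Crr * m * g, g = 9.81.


m * g = 75.6 * 9.81 = 741.636 N
Fr = 0.0048 * 741.636 = 3.56 N

3.56 N


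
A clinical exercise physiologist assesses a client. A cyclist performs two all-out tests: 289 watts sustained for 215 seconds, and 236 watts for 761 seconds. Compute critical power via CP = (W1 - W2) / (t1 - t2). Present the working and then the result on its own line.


W1 = P1 * t1 = 289 * 215 = 62135 J
W2 = P2 * t2 = 236 * 761 = 179596 J
CP = (62135 - 179596) / (215 - 761)
= 215.13 W

215.13 W


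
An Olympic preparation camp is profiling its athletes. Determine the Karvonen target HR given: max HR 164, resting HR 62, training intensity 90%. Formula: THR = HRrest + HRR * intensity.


HRR = HRmax - HRrest = 164 - 62 = 102
THR = 62 + 102 * 0.9
= 153.8 bpm

153.8 bpm


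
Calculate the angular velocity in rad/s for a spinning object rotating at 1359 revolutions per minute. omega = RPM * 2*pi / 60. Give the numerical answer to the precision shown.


omega = RPM * 2*pi / 60
= 1359 * 6.28318531 / 60
= 142.314 rad/s

142.314 rad/s


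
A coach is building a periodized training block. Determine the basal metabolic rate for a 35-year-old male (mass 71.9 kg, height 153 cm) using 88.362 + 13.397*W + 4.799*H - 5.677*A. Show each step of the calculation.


BMR = 88.362 + 13.397*71.9 + 4.799*153 - 5.677*35
= 1587.16 kcal/day

1587.16 kcal/day


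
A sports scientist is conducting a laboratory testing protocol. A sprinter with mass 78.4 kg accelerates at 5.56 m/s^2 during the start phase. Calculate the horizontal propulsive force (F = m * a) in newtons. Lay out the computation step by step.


F = m * a
= 78.4 * 5.56
= 435.9 N

435.9 N


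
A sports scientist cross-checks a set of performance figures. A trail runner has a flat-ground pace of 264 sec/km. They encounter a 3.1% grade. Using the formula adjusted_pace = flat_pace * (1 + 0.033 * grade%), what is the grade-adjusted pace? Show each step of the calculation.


Grade factor = 1 + 0.033 * 3.1 = 1.1023
Adjusted = 264 * 1.1023 = 291.01 sec/km

291.01 s/km


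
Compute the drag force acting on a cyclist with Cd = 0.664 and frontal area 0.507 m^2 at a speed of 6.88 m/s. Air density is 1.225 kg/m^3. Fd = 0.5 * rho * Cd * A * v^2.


Step 1: v^2 = 47.3344
Step 2: Fd = 0.5 * 1.225 * 0.664 * 0.507 * 47.3344
= 9.76 N

9.76 N


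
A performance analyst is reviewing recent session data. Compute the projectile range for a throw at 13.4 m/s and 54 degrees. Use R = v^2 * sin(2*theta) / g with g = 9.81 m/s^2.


Two times the angle = 108 degrees
sin(108) = 0.951057
R = 179.56 * 0.951057 / 9.81 = 17.408 m

17.408 m


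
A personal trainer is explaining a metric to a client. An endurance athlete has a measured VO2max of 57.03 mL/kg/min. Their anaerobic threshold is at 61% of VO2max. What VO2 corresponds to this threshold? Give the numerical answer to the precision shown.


Anaerobic threshold VO2 = VO2max * 61%
= 57.03 * 0.61
= 34.79 mL/kg/min

34.79 mL/kg/min


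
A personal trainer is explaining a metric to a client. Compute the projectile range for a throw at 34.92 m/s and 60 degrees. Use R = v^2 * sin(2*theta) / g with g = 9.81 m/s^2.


Two times the angle = 120 degrees
sin(120) = 0.866025
R = 1219.4064 * 0.866025 / 9.81 = 107.649 m

107.649 m


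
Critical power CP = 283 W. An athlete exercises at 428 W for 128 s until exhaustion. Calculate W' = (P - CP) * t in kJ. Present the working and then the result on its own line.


P - CP = 428 - 283 = 145 W
W' = 145 * 128 = 18560 J
= 18560 / 1000 = 18.56 kJ

18.56 kJ


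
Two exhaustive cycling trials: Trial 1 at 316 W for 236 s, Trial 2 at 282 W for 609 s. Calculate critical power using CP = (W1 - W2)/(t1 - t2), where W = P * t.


W1 = 316 * 236 = 74576 J
W2 = 282 * 609 = 171738 J
CP = (74576 - 171738) / (236 - 609)
= -97162 / -373
= 260.49 W

260.49 W


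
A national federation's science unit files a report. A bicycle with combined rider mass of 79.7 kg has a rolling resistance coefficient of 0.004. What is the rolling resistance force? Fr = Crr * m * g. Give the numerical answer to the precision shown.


Fr = 0.004 * 79.7 * 9.81
= 0.3188 * 9.81
= 3.127 N

3.127 N


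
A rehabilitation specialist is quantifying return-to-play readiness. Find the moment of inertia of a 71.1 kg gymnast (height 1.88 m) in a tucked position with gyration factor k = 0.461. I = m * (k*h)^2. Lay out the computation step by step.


Radius of gyration = 0.461 * 1.88 = 0.86668 m
I = 71.1 * 0.86668^2
= 71.1 * 0.751134
= 53.406 kg*m^2

53.406 kg*m^2


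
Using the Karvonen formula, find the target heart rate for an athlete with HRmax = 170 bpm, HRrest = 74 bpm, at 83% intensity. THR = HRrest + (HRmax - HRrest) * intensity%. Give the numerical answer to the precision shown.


HRR = 170 - 74 = 96
THR = 74 + 96 * 0.83
= 74 + 79.68
= 153.68 bpm

153.68 bpm


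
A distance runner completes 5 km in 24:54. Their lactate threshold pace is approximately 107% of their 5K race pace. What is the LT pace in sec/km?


Convert to seconds: 24 min 54 s = 1494 s
Pace per km = 1494 / 5 = 298.8 s/km
LT pace = 298.8 * 1.07 = 319.72 s/km

319.72 s/km


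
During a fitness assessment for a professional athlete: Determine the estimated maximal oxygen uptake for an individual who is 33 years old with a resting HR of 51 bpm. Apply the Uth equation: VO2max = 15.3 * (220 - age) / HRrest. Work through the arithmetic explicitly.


HRmax = 220 - 33 = 187
VO2max = 15.3 * (187 / 51)
= 15.3 * 3.6667
= 56.1 mL/kg/min

56.1 mL/kg/min


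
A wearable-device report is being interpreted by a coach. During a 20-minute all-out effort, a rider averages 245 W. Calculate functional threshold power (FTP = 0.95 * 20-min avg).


FTP = 0.95 * 245
= 232.75 W

232.75 W


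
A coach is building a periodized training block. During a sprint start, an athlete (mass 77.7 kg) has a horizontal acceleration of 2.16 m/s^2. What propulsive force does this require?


Propulsive force = mass * acceleration
= 77.7 kg * 2.16 m/s^2
= 167.83 N

167.83 N


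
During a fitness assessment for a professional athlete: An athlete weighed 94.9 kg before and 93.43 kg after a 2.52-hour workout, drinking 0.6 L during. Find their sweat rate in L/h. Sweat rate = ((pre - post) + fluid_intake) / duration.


Body mass change = 1.47 kg
Total sweat loss = 1.47 + 0.6 = 2.07 L
Rate = 2.07 / 2.52 = 0.821 L/h

0.821 L/h


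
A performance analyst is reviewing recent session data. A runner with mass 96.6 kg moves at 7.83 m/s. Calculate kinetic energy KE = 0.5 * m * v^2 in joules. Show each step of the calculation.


v^2 = 7.83^2 = 61.3089
KE = 0.5 * 96.6 * 61.3089
= 2961.22 J

2961.22 J


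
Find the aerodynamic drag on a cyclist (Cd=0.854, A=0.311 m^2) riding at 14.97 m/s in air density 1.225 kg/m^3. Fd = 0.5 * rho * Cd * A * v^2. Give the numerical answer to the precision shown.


Fd = 0.5 * 1.225 * 0.854 * 0.311 * 14.97^2
= 0.5 * 1.225 * 0.854 * 0.311 * 224.1009
= 36.456 N

36.456 N


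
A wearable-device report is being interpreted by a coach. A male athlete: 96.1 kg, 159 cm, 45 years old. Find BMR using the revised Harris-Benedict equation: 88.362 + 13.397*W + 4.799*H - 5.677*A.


Intercept = 88.362
Weight contribution = 13.397 * 96.1 = 1287.4517
Height contribution = 4.799 * 159 = 763.041
Age contribution = 5.677 * 45 = 255.465
BMR = 88.362 + 1287.4517 + 763.041 - 255.465
= 1883.39 kcal/day

1883.39 kcal/day


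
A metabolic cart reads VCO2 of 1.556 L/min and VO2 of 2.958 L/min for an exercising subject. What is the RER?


RER = VCO2 / VO2 = 1.556 / 2.958 = 0.526

0.526


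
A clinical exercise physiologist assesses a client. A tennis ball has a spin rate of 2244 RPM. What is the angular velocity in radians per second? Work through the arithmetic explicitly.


Convert RPM to rad/s: multiply by 2*pi and divide by 60
omega = 2244 * 2 * pi / 60
= 234.991 rad/s

234.991 rad/s


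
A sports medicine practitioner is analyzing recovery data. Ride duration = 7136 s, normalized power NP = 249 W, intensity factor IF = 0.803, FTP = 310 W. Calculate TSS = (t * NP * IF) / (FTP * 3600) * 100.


Numerator = 7136 * 249 * 0.803 = 1426821.792
Denominator = 310 * 3600 = 1116000
TSS = 1426821.792 / 1116000 * 100
= 127.85

127.85 TSS


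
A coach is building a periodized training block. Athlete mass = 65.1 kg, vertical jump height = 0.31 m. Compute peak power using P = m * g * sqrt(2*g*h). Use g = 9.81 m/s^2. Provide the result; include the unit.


sqrt(2 * 9.81 * 0.31) = sqrt(6.0822) = 2.466212 m/s
P = 65.1 * 9.81 * 2.466212
= 1575.0 W

1575.0 W


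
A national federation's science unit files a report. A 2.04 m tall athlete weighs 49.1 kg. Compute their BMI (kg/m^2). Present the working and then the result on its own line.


height^2 = 4.1616 m^2
BMI = 49.1 / 4.1616 = 11.8 kg/m^2

11.8 kg/m^2


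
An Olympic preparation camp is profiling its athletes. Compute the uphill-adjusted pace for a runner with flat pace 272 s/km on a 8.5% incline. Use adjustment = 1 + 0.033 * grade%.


Adjustment factor = 1 + 0.033 * 8.5 = 1.2805
Grade-adjusted pace = 272 * 1.2805 = 348.3 s/km

348.3 s/km


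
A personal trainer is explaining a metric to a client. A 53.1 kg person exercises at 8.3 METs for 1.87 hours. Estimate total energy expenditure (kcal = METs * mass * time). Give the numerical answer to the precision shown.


Energy = METs * mass(kg) * time(h)
= 8.3 * 53.1 * 1.87
= 824.17 kcal

824.17 kcal


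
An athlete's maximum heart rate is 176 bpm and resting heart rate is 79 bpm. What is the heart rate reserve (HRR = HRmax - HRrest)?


HRR = HRmax - HRrest
= 176 - 79
= 97 bpm

97 bpm


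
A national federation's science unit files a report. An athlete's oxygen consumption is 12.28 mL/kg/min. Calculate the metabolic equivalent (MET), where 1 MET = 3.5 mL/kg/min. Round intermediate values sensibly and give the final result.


MET = VO2 / 3.5
= 12.28 / 3.5
= 3.51 METs

3.51 METs


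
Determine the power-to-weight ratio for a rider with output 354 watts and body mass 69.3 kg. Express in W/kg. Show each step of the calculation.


P/W = 354 / 69.3 = 5.108 W/kg

5.108 W/kg


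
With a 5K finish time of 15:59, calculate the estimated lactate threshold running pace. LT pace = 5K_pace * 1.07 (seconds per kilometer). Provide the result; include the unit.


Race duration = 959 s for 5 km
Average pace = 959 / 5 = 191.8 s/km
LT pace = 191.8 * 1.07
= 205.23 s/km

205.23 s/km


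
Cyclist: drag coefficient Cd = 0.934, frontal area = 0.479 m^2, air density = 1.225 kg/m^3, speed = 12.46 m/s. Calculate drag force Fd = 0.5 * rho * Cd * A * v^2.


v^2 = 12.46^2 = 155.2516
Fd = 0.5 * 1.225 * 0.934 * 0.479 * 155.2516
= 42.543 N

42.543 N


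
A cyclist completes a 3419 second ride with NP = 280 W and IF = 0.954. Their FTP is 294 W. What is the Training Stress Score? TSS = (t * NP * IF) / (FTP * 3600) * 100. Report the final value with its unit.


t * NP * IF = 3419 * 280 * 0.954 = 913283.28
FTP * 3600 = 1058400
TSS = (913283.28 / 1058400) * 100 = 86.29

86.29 TSS


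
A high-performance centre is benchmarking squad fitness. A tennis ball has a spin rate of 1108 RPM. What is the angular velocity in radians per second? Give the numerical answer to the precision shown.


Convert RPM to rad/s: multiply by 2*pi and divide by 60
omega = 1108 * 2 * pi / 60
= 116.029 rad/s

116.029 rad/s


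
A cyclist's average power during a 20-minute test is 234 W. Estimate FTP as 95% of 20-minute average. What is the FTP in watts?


FTP = 20-min power * 0.95
= 234 * 0.95
= 222.3 W

222.3 W


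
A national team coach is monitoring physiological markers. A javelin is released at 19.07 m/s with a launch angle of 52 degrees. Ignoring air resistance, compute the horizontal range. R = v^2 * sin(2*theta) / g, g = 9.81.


Launch speed squared = 363.6649
sin(2 * 52 deg) = 0.970296
Range = 363.6649 * 0.970296 / 9.81
= 35.97 m

35.97 m


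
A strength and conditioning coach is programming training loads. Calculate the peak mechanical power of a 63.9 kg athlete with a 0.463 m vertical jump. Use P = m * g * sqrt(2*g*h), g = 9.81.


First, sqrt(2gh) = sqrt(2 * 9.81 * 0.463)
= sqrt(9.08406) = 3.013977 m/s
Power = 63.9 * 9.81 * 3.013977 = 1889.34 W

1889.34 W


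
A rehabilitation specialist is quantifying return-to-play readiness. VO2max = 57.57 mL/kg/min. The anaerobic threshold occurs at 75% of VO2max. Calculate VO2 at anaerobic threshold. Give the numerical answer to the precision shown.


AT fraction = 75 / 100 = 0.75
AT VO2 = 57.57 * 0.75
= 43.18 mL/kg/min

43.18 mL/kg/min


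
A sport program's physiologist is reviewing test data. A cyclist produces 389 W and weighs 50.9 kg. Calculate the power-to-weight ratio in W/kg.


P/W = power / mass
= 389 / 50.9
= 7.642 W/kg

7.642 W/kg


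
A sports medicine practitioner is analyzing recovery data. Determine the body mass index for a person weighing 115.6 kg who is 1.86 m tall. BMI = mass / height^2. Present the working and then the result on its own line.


BMI = mass / height^2
= 115.6 / 1.86^2
= 115.6 / 3.4596
= 33.41 kg/m^2

33.41 kg/m^2


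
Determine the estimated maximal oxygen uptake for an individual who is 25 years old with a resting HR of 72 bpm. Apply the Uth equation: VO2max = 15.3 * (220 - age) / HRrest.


HRmax = 220 - 25 = 195
VO2max = 15.3 * (195 / 72)
= 15.3 * 2.7083
= 41.44 mL/kg/min

41.44 mL/kg/min


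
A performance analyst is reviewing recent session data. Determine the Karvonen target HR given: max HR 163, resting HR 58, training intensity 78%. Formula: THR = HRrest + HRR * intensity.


HRR = HRmax - HRrest = 163 - 58 = 105
THR = 58 + 105 * 0.78
= 139.9 bpm

139.9 bpm


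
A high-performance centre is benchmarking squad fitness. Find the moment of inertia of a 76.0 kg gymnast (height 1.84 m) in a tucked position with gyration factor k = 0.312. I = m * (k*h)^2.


Radius of gyration = 0.312 * 1.84 = 0.57408 m
I = 76.0 * 0.57408^2
= 76.0 * 0.329568
= 25.047 kg*m^2

25.047 kg*m^2


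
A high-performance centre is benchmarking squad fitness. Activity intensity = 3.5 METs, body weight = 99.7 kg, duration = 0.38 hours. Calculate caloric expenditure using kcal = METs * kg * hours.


kcal = 3.5 * 99.7 * 0.38
= 348.95 * 0.38
= 132.6 kcal

132.6 kcal


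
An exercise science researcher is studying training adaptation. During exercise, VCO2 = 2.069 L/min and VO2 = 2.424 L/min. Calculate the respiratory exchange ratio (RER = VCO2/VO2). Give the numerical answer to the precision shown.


RER = VCO2 / VO2
= 2.069 / 2.424
= 0.8535

0.8535


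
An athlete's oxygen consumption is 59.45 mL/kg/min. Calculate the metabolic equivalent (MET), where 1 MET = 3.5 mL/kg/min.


MET = VO2 / 3.5
= 59.45 / 3.5
= 16.99 METs

16.99 METs


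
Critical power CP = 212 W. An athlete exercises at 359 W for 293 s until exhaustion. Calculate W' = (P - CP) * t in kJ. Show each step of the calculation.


P - CP = 359 - 212 = 147 W
W' = 147 * 293 = 43071 J
= 43071 / 1000 = 43.071 kJ

43.071 kJ


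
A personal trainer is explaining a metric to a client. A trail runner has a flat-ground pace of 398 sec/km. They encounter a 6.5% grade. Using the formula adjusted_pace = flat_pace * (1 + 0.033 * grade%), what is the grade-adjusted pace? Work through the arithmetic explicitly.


Grade factor = 1 + 0.033 * 6.5 = 1.2145
Adjusted = 398 * 1.2145 = 483.37 sec/km

483.37 s/km


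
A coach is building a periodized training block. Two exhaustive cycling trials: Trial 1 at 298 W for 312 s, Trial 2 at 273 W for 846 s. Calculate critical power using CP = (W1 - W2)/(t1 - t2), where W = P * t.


W1 = 298 * 312 = 92976 J
W2 = 273 * 846 = 230958 J
CP = (92976 - 230958) / (312 - 846)
= -137982 / -534
= 258.39 W

258.39 W


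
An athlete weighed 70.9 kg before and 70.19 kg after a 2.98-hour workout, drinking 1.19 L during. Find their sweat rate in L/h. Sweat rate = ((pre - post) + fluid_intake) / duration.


Body mass change = 0.71 kg
Total sweat loss = 0.71 + 1.19 = 1.9 L
Rate = 1.9 / 2.98 = 0.638 L/h

0.638 L/h


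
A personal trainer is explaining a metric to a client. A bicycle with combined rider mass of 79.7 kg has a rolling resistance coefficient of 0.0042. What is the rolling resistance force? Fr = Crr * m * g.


Fr = 0.0042 * 79.7 * 9.81
= 0.33474 * 9.81
= 3.284 N

3.284 N


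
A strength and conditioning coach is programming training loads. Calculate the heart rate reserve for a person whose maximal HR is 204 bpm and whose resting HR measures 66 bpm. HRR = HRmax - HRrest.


HRmax = 204 bpm
HRrest = 66 bpm
HRR = 204 - 66 = 138 bpm

138 bpm


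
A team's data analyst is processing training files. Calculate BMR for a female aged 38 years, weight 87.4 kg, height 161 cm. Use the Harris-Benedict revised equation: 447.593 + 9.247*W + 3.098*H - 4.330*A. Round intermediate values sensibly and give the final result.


Substituting values:
W term = 9.247 * 87.4 = 808.1878
H term = 3.098 * 161 = 498.778
A term = 4.330 * 38 = 164.54
BMR = 1590.02 kcal/day

1590.02 kcal/day


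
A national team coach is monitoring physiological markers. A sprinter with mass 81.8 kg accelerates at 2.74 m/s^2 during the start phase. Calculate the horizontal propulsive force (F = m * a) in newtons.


F = m * a
= 81.8 * 2.74
= 224.13 N

224.13 N


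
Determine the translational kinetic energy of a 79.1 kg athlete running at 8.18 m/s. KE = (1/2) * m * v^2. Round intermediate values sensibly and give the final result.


KE = 0.5 * m * v^2
= 0.5 * 79.1 * 8.18^2
= 0.5 * 79.1 * 66.9124
= 2646.39 J

2646.39 J


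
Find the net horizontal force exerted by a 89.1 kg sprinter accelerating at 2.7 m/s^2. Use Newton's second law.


Newton's second law: F = m * a
F = 89.1 * 2.7 = 240.57 N

240.57 N


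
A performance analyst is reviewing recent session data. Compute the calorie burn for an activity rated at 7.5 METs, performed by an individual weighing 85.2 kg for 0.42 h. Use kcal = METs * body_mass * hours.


Product of METs and mass = 7.5 * 85.2 = 639.0
Total kcal = 639.0 * 0.42 = 268.38 kcal

268.38 kcal


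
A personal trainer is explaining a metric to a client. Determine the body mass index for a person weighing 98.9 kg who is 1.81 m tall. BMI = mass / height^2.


BMI = mass / height^2
= 98.9 / 1.81^2
= 98.9 / 3.2761
= 30.19 kg/m^2

30.19 kg/m^2


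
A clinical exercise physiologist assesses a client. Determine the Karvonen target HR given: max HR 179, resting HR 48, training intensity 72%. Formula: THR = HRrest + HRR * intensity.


HRR = HRmax - HRrest = 179 - 48 = 131
THR = 48 + 131 * 0.72
= 142.32 bpm

142.32 bpm


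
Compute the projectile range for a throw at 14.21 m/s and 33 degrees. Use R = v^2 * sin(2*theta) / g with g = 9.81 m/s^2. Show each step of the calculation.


Two times the angle = 66 degrees
sin(66) = 0.913545
R = 201.9241 * 0.913545 / 9.81 = 18.804 m

18.804 m


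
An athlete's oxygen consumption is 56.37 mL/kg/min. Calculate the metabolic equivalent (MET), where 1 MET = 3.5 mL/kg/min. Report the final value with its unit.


MET = VO2 / 3.5
= 56.37 / 3.5
= 16.11 METs

16.11 METs


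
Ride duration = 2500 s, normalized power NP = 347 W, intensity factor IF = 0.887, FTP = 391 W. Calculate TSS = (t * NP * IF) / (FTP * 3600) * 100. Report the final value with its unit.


Numerator = 2500 * 347 * 0.887 = 769472.5
Denominator = 391 * 3600 = 1407600
TSS = 769472.5 / 1407600 * 100
= 54.67

54.67 TSS
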